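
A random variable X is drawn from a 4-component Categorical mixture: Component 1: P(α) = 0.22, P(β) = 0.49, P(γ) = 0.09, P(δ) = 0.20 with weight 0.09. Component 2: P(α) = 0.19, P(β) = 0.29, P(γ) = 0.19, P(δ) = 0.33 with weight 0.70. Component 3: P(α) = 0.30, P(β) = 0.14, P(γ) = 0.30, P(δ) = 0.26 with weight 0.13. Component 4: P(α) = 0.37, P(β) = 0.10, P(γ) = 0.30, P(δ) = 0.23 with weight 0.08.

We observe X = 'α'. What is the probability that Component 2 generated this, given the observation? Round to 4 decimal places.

The responsibility of component k is P(Z=k) f_k(x) divided by Σ_j P(Z=j) f_j(x).
Component likelihoods at x = 'α':
  L_1 = 0.22
  L_2 = 0.19
  L_3 = 0.3
  L_4 = 0.37
Weight by the priors:
  P(Z=1)·L_1 = 0.09 × 0.22 = 0.0198
  P(Z=2)·L_2 = 0.70 × 0.19 = 0.133
  P(Z=3)·L_3 = 0.13 × 0.3 = 0.039
  P(Z=4)·L_4 = 0.08 × 0.37 = 0.0296
Marginal: 0.0198 + 0.133 + 0.039 + 0.0296 = 0.2214
P(Component 2 | x) = 0.133 / 0.2214 ≈ 0.6007

0.6007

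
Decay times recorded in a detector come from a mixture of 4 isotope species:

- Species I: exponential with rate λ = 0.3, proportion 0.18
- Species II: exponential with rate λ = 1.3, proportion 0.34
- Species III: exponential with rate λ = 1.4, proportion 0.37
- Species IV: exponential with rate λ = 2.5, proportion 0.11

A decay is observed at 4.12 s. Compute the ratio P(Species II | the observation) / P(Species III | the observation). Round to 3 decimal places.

Since P(k|x) ∝ P(Z=k) f_k(x), the posterior odds are P(Z=i) f_i(x) / (P(Z=j) f_j(x)).
Evaluate each component's likelihood at the observed value:
  f_I = 0.0871632
  f_II = 0.00613567
  f_III = 0.0043764
  f_IV = 8.40827e-05
Posterior odds = (P(Z=II)·f_II) / (P(Z=III)·f_III) = (0.34·0.00613567) / (0.37·0.0043764) = 0.00208613 / 0.00161927 ≈ 1.288

1.288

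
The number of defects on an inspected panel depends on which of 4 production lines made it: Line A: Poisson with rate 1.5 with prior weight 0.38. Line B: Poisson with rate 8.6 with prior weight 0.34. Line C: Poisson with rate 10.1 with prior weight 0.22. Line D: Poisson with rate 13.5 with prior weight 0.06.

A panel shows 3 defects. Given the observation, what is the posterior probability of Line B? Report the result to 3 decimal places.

0.119

By Bayes' theorem, P(k | x) = π_k f_k(x) / Σ_j π_j f_j(x).
Poisson probabilities:
  f_A = e^(−1.5)·1.5^3/3! = 0.125511
  f_B = e^(−8.6)·8.6^3/3! = 0.0195169
  f_C = e^(−10.1)·10.1^3/3! = 0.00705405
  f_D = e^(−13.5)·13.5^3/3! = 0.000562179
Unnormalised posteriors:
  π_A·f_A = 0.38 × 0.125511 = 0.0476941
  π_B·f_B = 0.34 × 0.0195169 = 0.00663576
  π_C·f_C = 0.22 × 0.00705405 = 0.00155189
  π_D·f_D = 0.06 × 0.000562179 = 3.37307e-05
Sum: 0.0476941 + 0.00663576 + 0.00155189 + 3.37307e-05 = 0.0559155
P(Line B | data) ≈ 0.119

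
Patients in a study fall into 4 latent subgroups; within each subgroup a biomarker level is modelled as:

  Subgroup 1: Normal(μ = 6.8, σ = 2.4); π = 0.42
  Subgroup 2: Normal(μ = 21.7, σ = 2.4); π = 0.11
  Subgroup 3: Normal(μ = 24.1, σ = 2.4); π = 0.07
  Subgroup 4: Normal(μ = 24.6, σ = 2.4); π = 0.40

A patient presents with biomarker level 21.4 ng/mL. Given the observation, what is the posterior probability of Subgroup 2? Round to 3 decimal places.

Apply Bayes' rule: the posterior for each component is proportional to its prior times its likelihood at x.
Evaluate each component's likelihood at the observed value:
  p_1 = 1.53018e-09
  p_2 = 0.164932
  p_3 = 0.0882819
  p_4 = 0.0683375
Multiply by the mixture weights:
  π_1·p_1 = 0.42 × 1.53018e-09 = 6.42676e-10
  π_2·p_2 = 0.11 × 0.164932 = 0.0181426
  π_3·p_3 = 0.07 × 0.0882819 = 0.00617974
  π_4·p_4 = 0.40 × 0.0683375 = 0.027335
Marginal: 6.42676e-10 + 0.0181426 + 0.00617974 + 0.027335 = 0.0516573
So the posterior for Subgroup 2 is 0.0181426 / 0.0516573 ≈ 0.351.

0.351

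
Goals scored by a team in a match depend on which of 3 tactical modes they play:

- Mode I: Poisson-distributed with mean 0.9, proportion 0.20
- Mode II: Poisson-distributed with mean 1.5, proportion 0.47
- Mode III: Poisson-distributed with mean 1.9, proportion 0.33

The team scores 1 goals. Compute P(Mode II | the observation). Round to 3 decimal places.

Posterior ∝ prior × likelihood, so P(k | x) ∝ π_k f_k(x); normalise over all components.
Evaluate each component's likelihood at the observed value:
  p_I = e^(−0.9)·0.9^1/1! = 0.365913
  p_II = e^(−1.5)·1.5^1/1! = 0.334695
  p_III = e^(−1.9)·1.9^1/1! = 0.28418
Weight by the priors:
  π_I·p_I = 0.20 × 0.365913 = 0.0731825
  π_II·p_II = 0.47 × 0.334695 = 0.157307
  π_III·p_III = 0.33 × 0.28418 = 0.0937795
Marginal: 0.0731825 + 0.157307 + 0.0937795 = 0.324269
P(Mode II | x) = 0.157307 / 0.324269 ≈ 0.485

0.485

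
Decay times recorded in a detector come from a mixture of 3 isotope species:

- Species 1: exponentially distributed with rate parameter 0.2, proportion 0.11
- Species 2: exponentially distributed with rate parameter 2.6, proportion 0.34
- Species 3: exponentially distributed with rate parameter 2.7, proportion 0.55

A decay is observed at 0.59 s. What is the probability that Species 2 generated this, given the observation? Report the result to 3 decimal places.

Apply Bayes' rule: the posterior for each component is proportional to its prior times its likelihood at x.
Component likelihoods at x = 0.59 s:
  p_1 = 0.2·e^(−0.2·0.59) = 0.2·e^(−0.1180) = 0.177739
  p_2 = 2.6·e^(−2.6·0.59) = 2.6·e^(−1.5340) = 0.560745
  p_3 = 2.7·e^(−2.7·0.59) = 2.7·e^(−1.5930) = 0.54895
Prior × likelihood for each component:
  π_1·p_1 = 0.11 × 0.177739 = 0.0195513
  π_2·p_2 = 0.34 × 0.560745 = 0.190653
  π_3·p_3 = 0.55 × 0.54895 = 0.301922
Normaliser: 0.0195513 + 0.190653 + 0.301922 = 0.512127
P(Species 2 | the observation) ≈ 0.372

0.372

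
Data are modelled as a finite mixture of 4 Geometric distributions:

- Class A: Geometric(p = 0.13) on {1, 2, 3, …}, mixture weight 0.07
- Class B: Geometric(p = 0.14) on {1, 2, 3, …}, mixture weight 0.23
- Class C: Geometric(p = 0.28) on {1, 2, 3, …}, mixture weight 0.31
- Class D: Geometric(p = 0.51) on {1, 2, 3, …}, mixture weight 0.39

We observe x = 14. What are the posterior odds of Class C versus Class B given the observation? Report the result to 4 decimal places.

Posterior odds = (π_i f_i(x)) / (π_j f_j(x)); the normalising sum cancels.
Geometric probabilities:
  L_A = 0.0212664
  L_B = 0.0197064
  L_C = 0.00391274
  L_D = 4.78761e-05
Odds = (0.31/0.23) × (0.00391274/0.0197064) = 1.34783 × 0.198551 ≈ 0.2676

0.2676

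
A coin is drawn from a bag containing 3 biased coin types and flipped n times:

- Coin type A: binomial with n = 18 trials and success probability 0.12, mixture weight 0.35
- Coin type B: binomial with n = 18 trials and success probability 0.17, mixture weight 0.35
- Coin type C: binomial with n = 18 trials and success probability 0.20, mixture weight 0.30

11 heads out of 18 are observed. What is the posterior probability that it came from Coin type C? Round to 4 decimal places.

0.7931

Apply Bayes' rule: the posterior for each component is proportional to its prior times its likelihood at x.
Evaluate each component's likelihood at the observed value:
  L_A = C(18,11)·0.12^11·0.88^7 = 31824·7.43008e-11·0.408676 = 9.66334e-07
  L_B = C(18,11)·0.17^11·0.83^7 = 31824·3.42719e-09·0.271361 = 2.95964e-05
  L_C = C(18,11)·0.20^11·0.80^7 = 31824·2.048e-08·0.209715 = 0.000136683
Multiply by the mixture weights:
  π_A·L_A = 0.35 × 9.66334e-07 = 3.38217e-07
  π_B·L_B = 0.35 × 2.95964e-05 = 1.03588e-05
  π_C·L_C = 0.30 × 0.000136683 = 4.10049e-05
Sum: 3.38217e-07 + 1.03588e-05 + 4.10049e-05 = 5.17019e-05
P(Coin type C | x) ≈ 0.7931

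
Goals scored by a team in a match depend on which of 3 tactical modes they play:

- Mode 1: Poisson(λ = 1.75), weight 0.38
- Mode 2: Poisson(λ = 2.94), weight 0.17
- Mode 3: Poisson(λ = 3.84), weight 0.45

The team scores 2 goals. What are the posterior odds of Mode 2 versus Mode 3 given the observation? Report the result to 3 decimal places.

0.545

Only the two components matter; the odds are (π_i f_i(x)) / (π_j f_j(x)).
Component likelihoods at x = 2 goals:
  L_1 = e^(−1.75)·1.75^2/2! = 0.266091
  L_2 = e^(−2.94)·2.94^2/2! = 0.228475
  L_3 = e^(−3.84)·3.84^2/2! = 0.158468
0.0388408 / 0.0713106 ≈ 0.545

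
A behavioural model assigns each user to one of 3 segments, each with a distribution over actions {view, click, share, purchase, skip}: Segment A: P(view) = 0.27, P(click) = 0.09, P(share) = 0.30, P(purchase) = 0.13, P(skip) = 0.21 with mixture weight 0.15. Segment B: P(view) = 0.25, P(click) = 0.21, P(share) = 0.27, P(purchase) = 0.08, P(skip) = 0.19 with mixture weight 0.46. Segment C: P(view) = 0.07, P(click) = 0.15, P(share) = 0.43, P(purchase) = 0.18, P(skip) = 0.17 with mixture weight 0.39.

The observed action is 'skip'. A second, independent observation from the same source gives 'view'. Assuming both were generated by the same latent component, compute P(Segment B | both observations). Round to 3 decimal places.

0.624

Apply Bayes' rule: the posterior for each component is proportional to its prior times its likelihood at x.
Since both observations come from the same component, the likelihood for component k is f_k(x₁)·f_k(x₂).
  f_A = [P(skip | comp) = 0.21] × [0.27] = 0.0567
  f_B = [P(skip | comp) = 0.19] × [0.25] = 0.0475
  f_C = [P(skip | comp) = 0.17] × [0.07] = 0.0119
Prior × likelihood for each component:
  π_A·f_A = 0.15 × 0.0567 = 0.008505
  π_B·f_B = 0.46 × 0.0475 = 0.02185
  π_C·f_C = 0.39 × 0.0119 = 0.004641
Denominator: 0.008505 + 0.02185 + 0.004641 = 0.034996
P(Segment B | data) ≈ 0.624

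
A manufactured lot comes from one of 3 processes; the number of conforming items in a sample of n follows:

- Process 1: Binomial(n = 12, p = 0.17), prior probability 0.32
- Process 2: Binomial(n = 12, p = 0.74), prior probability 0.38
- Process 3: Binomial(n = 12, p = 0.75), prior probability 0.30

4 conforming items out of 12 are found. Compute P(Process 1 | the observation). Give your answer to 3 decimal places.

Posterior ∝ prior × likelihood, so P(k | x) ∝ P(Z=k) f_k(x); normalise over all components.
Binomial probabilities:
  L_1 = 0.0931163
  L_2 = 0.00309969
  L_3 = 0.00238985
Prior × likelihood for each component:
  P(Z=1)·L_1 = 0.32 × 0.0931163 = 0.0297972
  P(Z=2)·L_2 = 0.38 × 0.00309969 = 0.00117788
  P(Z=3)·L_3 = 0.30 × 0.00238985 = 0.000716954
Evidence: 0.0297972 + 0.00117788 + 0.000716954 = 0.031692
P(Process 1 | x) ≈ 0.940

0.940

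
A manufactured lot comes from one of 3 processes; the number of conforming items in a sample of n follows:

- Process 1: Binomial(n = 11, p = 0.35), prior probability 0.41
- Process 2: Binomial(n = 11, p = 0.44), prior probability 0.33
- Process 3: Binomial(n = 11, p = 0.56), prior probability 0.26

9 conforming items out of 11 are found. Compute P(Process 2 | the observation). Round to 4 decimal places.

Posterior ∝ prior × likelihood, so P(k | x) ∝ π_k f_k(x); normalise over all components.
Evaluate each component's likelihood at the observed value:
  p_1 = 0.00183148
  p_2 = 0.0106614
  p_3 = 0.0576714
Weight by the priors:
  π_1·p_1 = 0.41 × 0.00183148 = 0.000750906
  π_2·p_2 = 0.33 × 0.0106614 = 0.00351825
  π_3·p_3 = 0.26 × 0.0576714 = 0.0149946
Normaliser: 0.000750906 + 0.00351825 + 0.0149946 = 0.0192637
So the posterior for Process 2 is 0.00351825 / 0.0192637 ≈ 0.1826.

0.1826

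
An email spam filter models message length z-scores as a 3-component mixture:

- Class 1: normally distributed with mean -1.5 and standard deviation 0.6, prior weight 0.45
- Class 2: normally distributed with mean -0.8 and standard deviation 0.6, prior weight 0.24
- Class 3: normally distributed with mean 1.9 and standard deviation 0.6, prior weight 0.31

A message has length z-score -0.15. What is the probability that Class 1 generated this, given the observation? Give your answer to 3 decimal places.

By Bayes' theorem, P(k | x) = P(Z=k) f_k(x) / Σ_j P(Z=j) f_j(x).
Evaluate each component's likelihood at the observed value:
  p_1 = (1/(0.6·√(2π)))·exp(−(-0.15−-1.5)²/(2·0.6²)) = 0.664904·exp(-2.53125) = 0.0528994
  p_2 = (1/(0.6·√(2π)))·exp(−(-0.15−-0.8)²/(2·0.6²)) = 0.664904·exp(-0.58681) = 0.369754
  p_3 = (1/(0.6·√(2π)))·exp(−(-0.15−1.9)²/(2·0.6²)) = 0.664904·exp(-5.83681) = 0.00194029
Unnormalised posteriors:
  P(Z=1)·p_1 = 0.45 × 0.0528994 = 0.0238047
  P(Z=2)·p_2 = 0.24 × 0.369754 = 0.0887409
  P(Z=3)·p_3 = 0.31 × 0.00194029 = 0.00060149
Evidence: 0.0238047 + 0.0887409 + 0.00060149 = 0.113147
Responsibility of Class 1: 0.0238047 / 0.113147 ≈ 0.210

0.210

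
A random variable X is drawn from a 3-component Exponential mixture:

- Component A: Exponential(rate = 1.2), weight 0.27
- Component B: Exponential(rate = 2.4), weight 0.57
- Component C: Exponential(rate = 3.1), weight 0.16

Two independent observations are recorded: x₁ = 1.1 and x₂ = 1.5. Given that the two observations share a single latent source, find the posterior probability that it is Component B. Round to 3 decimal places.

0.266

Apply Bayes' rule: the posterior for each component is proportional to its prior times its likelihood at x.
Since both observations come from the same component, the likelihood for component k is f_k(x₁)·f_k(x₂).
  p_A = [1.2·e^(−1.2·1.1) = 1.2·e^(−1.3200) = 0.320562] × [0.198359] = 0.0635863
  p_B = [2.4·e^(−2.4·1.1) = 2.4·e^(−2.6400) = 0.171267] × [0.0655769] = 0.0112312
  p_C = [3.1·e^(−3.1·1.1) = 3.1·e^(−3.4100) = 0.102428] × [0.029641] = 0.00303606
Multiply by the mixture weights:
  π_A·p_A = 0.27 × 0.0635863 = 0.0171683
  π_B·p_B = 0.57 × 0.0112312 = 0.00640177
  π_C·p_C = 0.16 × 0.00303606 = 0.000485769
Normaliser: 0.0171683 + 0.00640177 + 0.000485769 = 0.0240558
Responsibility of Component B: 0.00640177 / 0.0240558 ≈ 0.266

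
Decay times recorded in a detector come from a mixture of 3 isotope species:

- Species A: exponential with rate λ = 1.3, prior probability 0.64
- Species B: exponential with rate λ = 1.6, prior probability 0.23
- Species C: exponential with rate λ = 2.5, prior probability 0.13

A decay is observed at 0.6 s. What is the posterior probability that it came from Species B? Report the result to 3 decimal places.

By Bayes' theorem, P(k | x) = w_k f_k(x) / Σ_j w_j f_j(x).
Component likelihoods at x = 0.6 s:
  L_A = 0.595928
  L_B = 0.612629
  L_C = 0.557825
Weight by the priors:
  w_A·L_A = 0.64 × 0.595928 = 0.381394
  w_B·L_B = 0.23 × 0.612629 = 0.140905
  w_C·L_C = 0.13 × 0.557825 = 0.0725173
Sum: 0.381394 + 0.140905 + 0.0725173 = 0.594816
So the posterior for Species B is 0.140905 / 0.594816 ≈ 0.237.

0.237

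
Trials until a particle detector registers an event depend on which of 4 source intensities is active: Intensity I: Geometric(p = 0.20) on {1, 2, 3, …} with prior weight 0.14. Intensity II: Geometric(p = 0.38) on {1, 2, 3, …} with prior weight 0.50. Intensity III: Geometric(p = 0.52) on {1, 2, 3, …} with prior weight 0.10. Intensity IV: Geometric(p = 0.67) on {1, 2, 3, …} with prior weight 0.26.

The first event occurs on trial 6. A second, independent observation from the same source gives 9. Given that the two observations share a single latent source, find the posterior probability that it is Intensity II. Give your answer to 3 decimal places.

By Bayes' theorem, P(k | x) = π_k f_k(x) / Σ_j π_j f_j(x).
Since both observations come from the same component, the likelihood for component k is f_k(x₁)·f_k(x₂).
  f_I = [0.20·(1−0.20)^5 = 0.20·0.32768 = 0.065536] × [0.0335544] = 0.00219902
  f_II = [0.38·(1−0.38)^5 = 0.38·0.0916133 = 0.034813] × [0.00829692] = 0.000288841
  f_III = [0.52·(1−0.52)^5 = 0.52·0.0254804 = 0.0132498] × [0.00146532] = 1.94152e-05
  f_IV = [0.67·(1−0.67)^5 = 0.67·0.00391354 = 0.00262207] × [9.42294e-05] = 2.47076e-07
Weight by the priors:
  π_I·f_I = 0.14 × 0.00219902 = 0.000307863
  π_II·f_II = 0.50 × 0.000288841 = 0.000144421
  π_III·f_III = 0.10 × 1.94152e-05 = 1.94152e-06
  π_IV·f_IV = 0.26 × 2.47076e-07 = 6.42398e-08
Marginal: 0.000307863 + 0.000144421 + 1.94152e-06 + 6.42398e-08 = 0.00045429
P(Intensity II | x) = 0.000144421 / 0.00045429 ≈ 0.318

0.318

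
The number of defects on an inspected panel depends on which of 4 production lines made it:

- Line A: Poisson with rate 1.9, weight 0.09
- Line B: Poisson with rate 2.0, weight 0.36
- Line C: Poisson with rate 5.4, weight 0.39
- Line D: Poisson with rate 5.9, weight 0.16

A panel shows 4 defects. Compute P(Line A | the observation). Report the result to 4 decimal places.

Posterior ∝ prior × likelihood, so P(k | x) ∝ P(Z=k) f_k(x); normalise over all components.
Component likelihoods at x = 4 defects:
  f_A = e^(−1.9)·1.9^4/4! = 0.0812164
  f_B = e^(−2.0)·2.0^4/4! = 0.0902235
  f_C = e^(−5.4)·5.4^4/4! = 0.16002
  f_D = e^(−5.9)·5.9^4/4! = 0.138312
Prior × likelihood for each component:
  P(Z=A)·f_A = 0.09 × 0.0812164 = 0.00730947
  P(Z=B)·f_B = 0.36 × 0.0902235 = 0.0324805
  P(Z=C)·f_C = 0.39 × 0.16002 = 0.0624077
  P(Z=D)·f_D = 0.16 × 0.138312 = 0.0221299
Denominator: 0.00730947 + 0.0324805 + 0.0624077 + 0.0221299 = 0.124328
P(Line A | 4 defects) = 0.00730947 / 0.124328 ≈ 0.0588

0.0588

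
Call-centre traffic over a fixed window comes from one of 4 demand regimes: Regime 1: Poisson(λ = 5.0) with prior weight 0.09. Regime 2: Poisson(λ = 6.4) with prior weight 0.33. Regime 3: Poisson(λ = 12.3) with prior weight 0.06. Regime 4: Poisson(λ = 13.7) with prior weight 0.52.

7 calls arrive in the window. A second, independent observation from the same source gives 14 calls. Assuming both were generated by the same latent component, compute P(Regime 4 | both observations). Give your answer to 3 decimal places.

0.735

The responsibility of component k is P(Z=k) f_k(x) divided by Σ_j P(Z=j) f_j(x).
Since both observations come from the same component, the likelihood for component k is f_k(x₁)·f_k(x₂).
  f_1 = [0.104445] × [0.000471736] = 4.92704e-05
  f_2 = [0.144992] × [0.0036866] = 0.000534529
  f_3 = [0.0384665] × [0.0947199] = 0.00364355
  f_4 = [0.0201734] × [0.105644] = 0.0021312
Multiply by the mixture weights:
  P(Z=1)·f_1 = 0.09 × 4.92704e-05 = 4.43434e-06
  P(Z=2)·f_2 = 0.33 × 0.000534529 = 0.000176395
  P(Z=3)·f_3 = 0.06 × 0.00364355 = 0.000218613
  P(Z=4)·f_4 = 0.52 × 0.0021312 = 0.00110822
Evidence: 4.43434e-06 + 0.000176395 + 0.000218613 + 0.00110822 = 0.00150767
Responsibility of Regime 4: 0.00110822 / 0.00150767 ≈ 0.735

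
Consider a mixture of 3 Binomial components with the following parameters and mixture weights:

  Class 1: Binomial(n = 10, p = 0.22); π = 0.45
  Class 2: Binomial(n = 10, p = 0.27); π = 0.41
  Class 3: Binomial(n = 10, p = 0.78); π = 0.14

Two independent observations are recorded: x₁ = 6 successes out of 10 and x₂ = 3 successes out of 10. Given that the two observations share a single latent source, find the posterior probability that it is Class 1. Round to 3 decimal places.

0.263

The responsibility of component k is w_k f_k(x) divided by Σ_j w_j f_j(x).
Since both observations come from the same component, the likelihood for component k is f_k(x₁)·f_k(x₂).
  p_1 = [C(10,6)·0.22^6·0.78^4 = 210·0.00011338·0.370151 = 0.0088132] × [0.224446] = 0.00197809
  p_2 = [C(10,6)·0.27^6·0.73^4 = 210·0.00038742·0.283982 = 0.0231043] × [0.260935] = 0.00602873
  p_3 = [C(10,6)·0.78^6·0.22^4 = 210·0.2252·0.00234256 = 0.110784] × [0.00142044] = 0.000157363
Weight by the priors:
  w_1·p_1 = 0.45 × 0.00197809 = 0.000890139
  w_2·p_2 = 0.41 × 0.00602873 = 0.00247178
  w_3·p_3 = 0.14 × 0.000157363 = 2.20308e-05
Normaliser: 0.000890139 + 0.00247178 + 2.20308e-05 = 0.00338395
P(Class 1 | x) = 0.000890139 / 0.00338395 ≈ 0.263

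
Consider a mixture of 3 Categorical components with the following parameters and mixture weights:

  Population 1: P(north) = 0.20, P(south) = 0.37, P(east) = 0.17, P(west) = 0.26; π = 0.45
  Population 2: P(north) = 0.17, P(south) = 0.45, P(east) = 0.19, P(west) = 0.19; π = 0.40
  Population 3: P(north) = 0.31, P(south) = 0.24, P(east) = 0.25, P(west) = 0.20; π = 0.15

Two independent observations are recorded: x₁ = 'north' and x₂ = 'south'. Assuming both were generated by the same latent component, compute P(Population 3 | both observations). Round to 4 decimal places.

0.1487

P(component k | x) = P(Z=k)·f_k(x) / marginal(x), where marginal(x) = Σ_j P(Z=j)·f_j(x).
Since both observations come from the same component, the likelihood for component k is f_k(x₁)·f_k(x₂).
  p_1 = [0.2] × [0.37] = 0.074
  p_2 = [0.17] × [0.45] = 0.0765
  p_3 = [0.31] × [0.24] = 0.0744
Prior × likelihood for each component:
  P(Z=1)·p_1 = 0.45 × 0.074 = 0.0333
  P(Z=2)·p_2 = 0.40 × 0.0765 = 0.0306
  P(Z=3)·p_3 = 0.15 × 0.0744 = 0.01116
Denominator: 0.0333 + 0.0306 + 0.01116 = 0.07506
P(Population 3 | x₁, x₂) = 0.01116 / 0.07506 ≈ 0.1487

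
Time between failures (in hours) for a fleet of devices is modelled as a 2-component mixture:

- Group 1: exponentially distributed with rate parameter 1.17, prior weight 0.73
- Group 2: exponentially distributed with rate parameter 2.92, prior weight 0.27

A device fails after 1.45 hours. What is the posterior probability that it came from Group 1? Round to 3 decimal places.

The responsibility of component k is π_k f_k(x) divided by Σ_j π_j f_j(x).
Evaluate each component's likelihood at the observed value:
  L_1 = 1.17·e^(−1.17·1.45) = 1.17·e^(−1.6965) = 0.214489
  L_2 = 2.92·e^(−2.92·1.45) = 2.92·e^(−4.2340) = 0.0423233
Multiply by the mixture weights:
  π_1·L_1 = 0.73 × 0.214489 = 0.156577
  π_2·L_2 = 0.27 × 0.0423233 = 0.0114273
Marginal: 0.156577 + 0.0114273 = 0.168004
Responsibility of Group 1: 0.156577 / 0.168004 ≈ 0.932

0.932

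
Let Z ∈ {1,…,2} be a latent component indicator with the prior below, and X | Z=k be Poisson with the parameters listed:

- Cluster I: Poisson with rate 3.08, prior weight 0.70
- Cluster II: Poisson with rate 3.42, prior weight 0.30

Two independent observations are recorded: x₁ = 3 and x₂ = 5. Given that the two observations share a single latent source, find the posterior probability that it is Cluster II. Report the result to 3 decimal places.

0.334

By Bayes' theorem, P(k | x) = P(Z=k) f_k(x) / Σ_j P(Z=j) f_j(x).
Since both observations come from the same component, the likelihood for component k is f_k(x₁)·f_k(x₂).
  p_I = [0.223807] × [0.106156] = 0.0237585
  p_II = [0.218092] × [0.127545] = 0.0278165
Prior × likelihood for each component:
  P(Z=I)·p_I = 0.70 × 0.0237585 = 0.016631
  P(Z=II)·p_II = 0.30 × 0.0278165 = 0.00834494
Sum: 0.016631 + 0.00834494 = 0.0249759
So the posterior for Cluster II is 0.00834494 / 0.0249759 ≈ 0.334.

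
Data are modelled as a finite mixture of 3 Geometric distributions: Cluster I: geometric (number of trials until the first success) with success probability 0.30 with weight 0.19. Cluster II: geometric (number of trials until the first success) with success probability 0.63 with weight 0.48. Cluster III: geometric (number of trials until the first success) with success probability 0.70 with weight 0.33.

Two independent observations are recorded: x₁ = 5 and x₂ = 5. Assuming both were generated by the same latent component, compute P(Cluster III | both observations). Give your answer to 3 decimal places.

By Bayes' theorem, P(k | x) = π_k f_k(x) / Σ_j π_j f_j(x).
Since both observations come from the same component, the likelihood for component k is f_k(x₁)·f_k(x₂).
  f_I = [0.07203] × [0.07203] = 0.00518832
  f_II = [0.0118072] × [0.0118072] = 0.00013941
  f_III = [0.00567] × [0.00567] = 3.21489e-05
Unnormalised posteriors:
  π_I·f_I = 0.19 × 0.00518832 = 0.000985781
  π_II·f_II = 0.48 × 0.00013941 = 6.69169e-05
  π_III·f_III = 0.33 × 3.21489e-05 = 1.06091e-05
Denominator: 0.000985781 + 6.69169e-05 + 1.06091e-05 = 0.00106331
P(Cluster III | x₁, x₂) = 1.06091e-05 / 0.00106331 ≈ 0.010

0.010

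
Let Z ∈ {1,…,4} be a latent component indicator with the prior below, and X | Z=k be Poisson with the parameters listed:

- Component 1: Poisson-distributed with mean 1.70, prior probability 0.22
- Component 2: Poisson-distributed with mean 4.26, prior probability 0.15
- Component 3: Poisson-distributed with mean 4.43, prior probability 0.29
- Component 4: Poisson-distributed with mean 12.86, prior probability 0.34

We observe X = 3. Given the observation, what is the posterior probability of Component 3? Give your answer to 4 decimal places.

0.4527

The responsibility of component k is P(Z=k) f_k(x) divided by Σ_j P(Z=j) f_j(x).
Evaluate each component's likelihood at the observed value:
  p_1 = 0.149587
  p_2 = 0.181963
  p_3 = 0.172638
  p_4 = 0.000921605
Weight by the priors:
  P(Z=1)·p_1 = 0.22 × 0.149587 = 0.0329092
  P(Z=2)·p_2 = 0.15 × 0.181963 = 0.0272944
  P(Z=3)·p_3 = 0.29 × 0.172638 = 0.0500649
  P(Z=4)·p_4 = 0.34 × 0.000921605 = 0.000313346
Marginal: 0.0329092 + 0.0272944 + 0.0500649 + 0.000313346 = 0.110582
P(Component 3 | data) ≈ 0.4527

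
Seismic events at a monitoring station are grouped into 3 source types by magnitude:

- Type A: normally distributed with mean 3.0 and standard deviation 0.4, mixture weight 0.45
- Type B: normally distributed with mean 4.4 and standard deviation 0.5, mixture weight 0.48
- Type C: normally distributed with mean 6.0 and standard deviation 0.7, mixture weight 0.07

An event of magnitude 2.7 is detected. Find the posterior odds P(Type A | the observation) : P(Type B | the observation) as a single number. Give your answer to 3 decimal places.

286.390

Only the two components matter; the odds are (w_i f_i(x)) / (w_j f_j(x)).
Normal densities:
  f_A = 0.752844
  f_B = 0.00246444
  f_C = 8.50796e-06
Posterior odds = (w_A·f_A) / (w_B·f_B) = (0.45·0.752844) / (0.48·0.00246444) = 0.33878 / 0.00118293 ≈ 286.390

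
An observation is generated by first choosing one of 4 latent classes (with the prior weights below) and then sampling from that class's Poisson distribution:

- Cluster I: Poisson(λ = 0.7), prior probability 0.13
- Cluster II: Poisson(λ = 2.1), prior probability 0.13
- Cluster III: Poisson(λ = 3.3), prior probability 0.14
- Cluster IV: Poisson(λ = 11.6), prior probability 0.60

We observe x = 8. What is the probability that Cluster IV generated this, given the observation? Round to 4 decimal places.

P(component k | x) = π_k·f_k(x) / marginal(x), where marginal(x) = Σ_j π_j·f_j(x).
Poisson probabilities:
  f_I = 7.09999e-07
  f_II = 0.00114872
  f_III = 0.0128653
  f_IV = 0.0745294
Weight by the priors:
  π_I·f_I = 0.13 × 7.09999e-07 = 9.22999e-08
  π_II·f_II = 0.13 × 0.00114872 = 0.000149334
  π_III·f_III = 0.14 × 0.0128653 = 0.00180114
  π_IV·f_IV = 0.60 × 0.0745294 = 0.0447176
Evidence: 9.22999e-08 + 0.000149334 + 0.00180114 + 0.0447176 = 0.0466682
Responsibility of Cluster IV: 0.0447176 / 0.0466682 ≈ 0.9582

0.9582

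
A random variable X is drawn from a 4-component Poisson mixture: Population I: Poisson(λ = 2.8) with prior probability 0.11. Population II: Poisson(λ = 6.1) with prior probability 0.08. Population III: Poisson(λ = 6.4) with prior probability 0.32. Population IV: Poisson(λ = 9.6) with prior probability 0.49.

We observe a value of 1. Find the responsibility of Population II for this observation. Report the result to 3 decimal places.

The responsibility of component k is w_k f_k(x) divided by Σ_j w_j f_j(x).
Evaluate each component's likelihood at the observed value:
  L_I = 0.170268
  L_II = 0.0136815
  L_III = 0.010634
  L_IV = 0.000650196
Weight by the priors:
  w_I·L_I = 0.11 × 0.170268 = 0.0187295
  w_II·L_II = 0.08 × 0.0136815 = 0.00109452
  w_III·L_III = 0.32 × 0.010634 = 0.00340287
  w_IV·L_IV = 0.49 × 0.000650196 = 0.000318596
Evidence: 0.0187295 + 0.00109452 + 0.00340287 + 0.000318596 = 0.0235455
P(Population II | data) = 0.00109452 / 0.0235455 ≈ 0.046

0.046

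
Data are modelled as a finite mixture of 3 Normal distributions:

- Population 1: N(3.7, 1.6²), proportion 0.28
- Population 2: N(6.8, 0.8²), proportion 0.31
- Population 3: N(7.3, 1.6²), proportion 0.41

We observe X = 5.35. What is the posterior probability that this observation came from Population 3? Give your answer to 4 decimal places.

P(component k | x) = P(Z=k)·f_k(x) / marginal(x), where marginal(x) = Σ_j P(Z=j)·f_j(x).
Component likelihoods at x = 5.35:
  f_1 = (1/(1.6·√(2π)))·exp(−(5.35−3.7)²/(2·1.6²)) = 0.249339·exp(-0.53174) = 0.146507
  f_2 = (1/(0.8·√(2π)))·exp(−(5.35−6.8)²/(2·0.8²)) = 0.498678·exp(-1.64258) = 0.0964845
  f_3 = (1/(1.6·√(2π)))·exp(−(5.35−7.3)²/(2·1.6²)) = 0.249339·exp(-0.74268) = 0.118645
Prior × likelihood for each component:
  P(Z=1)·f_1 = 0.28 × 0.146507 = 0.041022
  P(Z=2)·f_2 = 0.31 × 0.0964845 = 0.0299102
  P(Z=3)·f_3 = 0.41 × 0.118645 = 0.0486445
Evidence: 0.041022 + 0.0299102 + 0.0486445 = 0.119577
P(Population 3 | the observation) ≈ 0.4068

0.4068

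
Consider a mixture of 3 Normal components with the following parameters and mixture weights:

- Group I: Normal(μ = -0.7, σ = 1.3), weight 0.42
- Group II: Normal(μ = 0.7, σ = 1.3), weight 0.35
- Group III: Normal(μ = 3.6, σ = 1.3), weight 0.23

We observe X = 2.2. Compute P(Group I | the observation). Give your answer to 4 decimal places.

0.1015

The responsibility of component k is P(Z=k) f_k(x) divided by Σ_j P(Z=j) f_j(x).
Normal densities:
  f_I = 0.02549
  f_II = 0.157712
  f_III = 0.171841
Prior × likelihood for each component:
  P(Z=I)·f_I = 0.42 × 0.02549 = 0.0107058
  P(Z=II)·f_II = 0.35 × 0.157712 = 0.0551993
  P(Z=III)·f_III = 0.23 × 0.171841 = 0.0395235
Sum: 0.0107058 + 0.0551993 + 0.0395235 = 0.105429
P(Group I | data) ≈ 0.1015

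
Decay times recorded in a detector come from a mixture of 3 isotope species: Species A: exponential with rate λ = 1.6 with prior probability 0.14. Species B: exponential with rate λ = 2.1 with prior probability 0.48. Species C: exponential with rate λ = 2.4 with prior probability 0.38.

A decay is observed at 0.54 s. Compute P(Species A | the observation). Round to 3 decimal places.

The responsibility of component k is w_k f_k(x) divided by Σ_j w_j f_j(x).
Exponential densities:
  L_A = 0.674357
  L_B = 0.675662
  L_C = 0.656698
Weight by the priors:
  w_A·L_A = 0.14 × 0.674357 = 0.0944099
  w_B·L_B = 0.48 × 0.675662 = 0.324318
  w_C·L_C = 0.38 × 0.656698 = 0.249545
Normaliser: 0.0944099 + 0.324318 + 0.249545 = 0.668273
Responsibility of Species A: 0.0944099 / 0.668273 ≈ 0.141

0.141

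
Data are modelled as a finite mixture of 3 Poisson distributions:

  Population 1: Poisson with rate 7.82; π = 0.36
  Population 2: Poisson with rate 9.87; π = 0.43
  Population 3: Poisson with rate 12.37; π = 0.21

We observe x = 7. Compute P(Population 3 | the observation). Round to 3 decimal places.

0.079

By Bayes' theorem, P(k | x) = π_k f_k(x) / Σ_j π_j f_j(x).
Evaluate each component's likelihood at the observed value:
  f_1 = e^(−7.82)·7.82^7/7! = 0.142506
  f_2 = e^(−9.87)·9.87^7/7! = 0.0936059
  f_3 = e^(−12.37)·12.37^7/7! = 0.0373194
Multiply by the mixture weights:
  π_1·f_1 = 0.36 × 0.142506 = 0.0513022
  π_2·f_2 = 0.43 × 0.0936059 = 0.0402505
  π_3·f_3 = 0.21 × 0.0373194 = 0.00783707
Evidence: 0.0513022 + 0.0402505 + 0.00783707 = 0.0993898
Responsibility of Population 3: 0.00783707 / 0.0993898 ≈ 0.079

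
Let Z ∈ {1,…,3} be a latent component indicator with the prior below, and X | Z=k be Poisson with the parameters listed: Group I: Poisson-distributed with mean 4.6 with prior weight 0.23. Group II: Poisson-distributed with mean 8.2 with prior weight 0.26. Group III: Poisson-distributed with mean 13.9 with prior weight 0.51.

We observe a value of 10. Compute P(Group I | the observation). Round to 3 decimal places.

By Bayes' theorem, P(k | x) = P(Z=k) f_k(x) / Σ_j P(Z=j) f_j(x).
Poisson probabilities:
  f_I = e^(−4.6)·4.6^10/10! = 0.0117506
  f_II = e^(−8.2)·8.2^10/10! = 0.104031
  f_III = e^(−13.9)·13.9^10/10! = 0.0681854
Weight by the priors:
  P(Z=I)·f_I = 0.23 × 0.0117506 = 0.00270264
  P(Z=II)·f_II = 0.26 × 0.104031 = 0.0270479
  P(Z=III)·f_III = 0.51 × 0.0681854 = 0.0347746
Sum: 0.00270264 + 0.0270479 + 0.0347746 = 0.0645252
Responsibility of Group I: 0.00270264 / 0.0645252 ≈ 0.042

0.042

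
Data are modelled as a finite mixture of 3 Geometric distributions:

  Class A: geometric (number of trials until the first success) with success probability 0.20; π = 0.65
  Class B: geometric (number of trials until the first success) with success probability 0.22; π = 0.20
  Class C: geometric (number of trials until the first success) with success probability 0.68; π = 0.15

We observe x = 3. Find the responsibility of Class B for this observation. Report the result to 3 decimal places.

0.222

P(component k | x) = π_k·f_k(x) / marginal(x), where marginal(x) = Σ_j π_j·f_j(x).
Evaluate each component's likelihood at the observed value:
  f_A = 0.20·(1−0.20)^2 = 0.20·0.64 = 0.128
  f_B = 0.22·(1−0.22)^2 = 0.22·0.6084 = 0.133848
  f_C = 0.68·(1−0.68)^2 = 0.68·0.1024 = 0.069632
Unnormalised posteriors:
  π_A·f_A = 0.65 × 0.128 = 0.0832
  π_B·f_B = 0.20 × 0.133848 = 0.0267696
  π_C·f_C = 0.15 × 0.069632 = 0.0104448
Normaliser: 0.0832 + 0.0267696 + 0.0104448 = 0.120414
P(Class B | data) ≈ 0.222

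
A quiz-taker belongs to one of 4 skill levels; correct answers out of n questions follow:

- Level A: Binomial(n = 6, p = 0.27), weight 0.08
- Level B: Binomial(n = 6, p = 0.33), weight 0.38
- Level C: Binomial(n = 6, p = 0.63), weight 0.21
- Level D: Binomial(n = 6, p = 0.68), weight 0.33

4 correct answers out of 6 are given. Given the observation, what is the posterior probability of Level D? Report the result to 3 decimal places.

By Bayes' theorem, P(k | x) = w_k f_k(x) / Σ_j w_j f_j(x).
Binomial probabilities:
  f_A = 0.0424807
  f_B = 0.079854
  f_C = 0.323487
  f_D = 0.328418
Unnormalised posteriors:
  w_A·f_A = 0.08 × 0.0424807 = 0.00339846
  w_B·f_B = 0.38 × 0.079854 = 0.0303445
  w_C·f_C = 0.21 × 0.323487 = 0.0679323
  w_D·f_D = 0.33 × 0.328418 = 0.108378
Evidence: 0.00339846 + 0.0303445 + 0.0679323 + 0.108378 = 0.210053
P(Level D | 4 correct answers out of 6) ≈ 0.516

0.516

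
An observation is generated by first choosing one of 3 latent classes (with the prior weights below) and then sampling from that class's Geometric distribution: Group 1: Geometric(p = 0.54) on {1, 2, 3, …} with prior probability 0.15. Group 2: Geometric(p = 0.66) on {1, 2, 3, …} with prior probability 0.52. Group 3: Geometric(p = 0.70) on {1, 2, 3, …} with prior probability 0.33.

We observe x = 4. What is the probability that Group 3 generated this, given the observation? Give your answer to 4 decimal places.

0.2259

By Bayes' theorem, P(k | x) = w_k f_k(x) / Σ_j w_j f_j(x).
Geometric probabilities:
  f_1 = 0.54·(1−0.54)^3 = 0.54·0.097336 = 0.0525614
  f_2 = 0.66·(1−0.66)^3 = 0.66·0.039304 = 0.0259406
  f_3 = 0.70·(1−0.70)^3 = 0.70·0.027 = 0.0189
Unnormalised posteriors:
  w_1·f_1 = 0.15 × 0.0525614 = 0.00788422
  w_2·f_2 = 0.52 × 0.0259406 = 0.0134891
  w_3·f_3 = 0.33 × 0.0189 = 0.006237
Normaliser: 0.00788422 + 0.0134891 + 0.006237 = 0.0276103
Responsibility of Group 3: 0.006237 / 0.0276103 ≈ 0.2259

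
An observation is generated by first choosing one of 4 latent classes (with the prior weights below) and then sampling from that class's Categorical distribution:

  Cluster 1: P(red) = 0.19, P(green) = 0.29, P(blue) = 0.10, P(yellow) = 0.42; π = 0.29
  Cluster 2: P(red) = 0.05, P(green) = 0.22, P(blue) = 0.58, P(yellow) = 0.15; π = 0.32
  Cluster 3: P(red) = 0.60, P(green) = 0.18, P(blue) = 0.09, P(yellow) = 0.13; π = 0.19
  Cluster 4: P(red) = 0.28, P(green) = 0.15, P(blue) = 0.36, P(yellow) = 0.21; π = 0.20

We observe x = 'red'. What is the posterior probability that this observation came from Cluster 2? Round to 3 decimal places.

By Bayes' theorem, P(k | x) = π_k f_k(x) / Σ_j π_j f_j(x).
Categorical probabilities:
  f_1 = 0.19
  f_2 = 0.05
  f_3 = 0.6
  f_4 = 0.28
Unnormalised posteriors:
  π_1·f_1 = 0.29 × 0.19 = 0.0551
  π_2·f_2 = 0.32 × 0.05 = 0.016
  π_3·f_3 = 0.19 × 0.6 = 0.114
  π_4·f_4 = 0.20 × 0.28 = 0.056
Denominator: 0.0551 + 0.016 + 0.114 + 0.056 = 0.2411
P(Cluster 2 | x) = 0.016 / 0.2411 ≈ 0.066

0.066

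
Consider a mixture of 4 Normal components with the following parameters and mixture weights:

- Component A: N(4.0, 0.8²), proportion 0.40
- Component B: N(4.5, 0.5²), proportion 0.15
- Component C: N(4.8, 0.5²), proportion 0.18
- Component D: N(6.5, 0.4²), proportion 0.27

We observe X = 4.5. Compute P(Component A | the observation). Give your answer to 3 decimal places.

0.406

P(component k | x) = π_k·f_k(x) / marginal(x), where marginal(x) = Σ_j π_j·f_j(x).
Component likelihoods at x = 4.5:
  L_A = (1/(0.8·√(2π)))·exp(−(4.5−4.0)²/(2·0.8²)) = 0.498678·exp(-0.19531) = 0.410201
  L_B = (1/(0.5·√(2π)))·exp(−(4.5−4.5)²/(2·0.5²)) = 0.797885·exp(-0.00000) = 0.797885
  L_C = (1/(0.5·√(2π)))·exp(−(4.5−4.8)²/(2·0.5²)) = 0.797885·exp(-0.18000) = 0.666449
  L_D = (1/(0.4·√(2π)))·exp(−(4.5−6.5)²/(2·0.4²)) = 0.997356·exp(-12.50000) = 3.7168e-06
Unnormalised posteriors:
  π_A·L_A = 0.40 × 0.410201 = 0.16408
  π_B·L_B = 0.15 × 0.797885 = 0.119683
  π_C·L_C = 0.18 × 0.666449 = 0.119961
  π_D·L_D = 0.27 × 3.7168e-06 = 1.00354e-06
Evidence: 0.16408 + 0.119683 + 0.119961 + 1.00354e-06 = 0.403725
So the posterior for Component A is 0.16408 / 0.403725 ≈ 0.406.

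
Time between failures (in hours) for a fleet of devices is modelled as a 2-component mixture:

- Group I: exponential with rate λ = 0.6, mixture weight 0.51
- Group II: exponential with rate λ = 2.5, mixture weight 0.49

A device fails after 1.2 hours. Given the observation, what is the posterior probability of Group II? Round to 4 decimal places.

0.2905

P(component k | x) = π_k·f_k(x) / marginal(x), where marginal(x) = Σ_j π_j·f_j(x).
Component likelihoods at x = 1.2 hours:
  L_I = 0.6·e^(−0.6·1.2) = 0.6·e^(−0.7200) = 0.292051
  L_II = 2.5·e^(−2.5·1.2) = 2.5·e^(−3.0000) = 0.124468
Multiply by the mixture weights:
  π_I·L_I = 0.51 × 0.292051 = 0.148946
  π_II·L_II = 0.49 × 0.124468 = 0.0609892
Marginal: 0.148946 + 0.0609892 = 0.209935
So the posterior for Group II is 0.0609892 / 0.209935 ≈ 0.2905.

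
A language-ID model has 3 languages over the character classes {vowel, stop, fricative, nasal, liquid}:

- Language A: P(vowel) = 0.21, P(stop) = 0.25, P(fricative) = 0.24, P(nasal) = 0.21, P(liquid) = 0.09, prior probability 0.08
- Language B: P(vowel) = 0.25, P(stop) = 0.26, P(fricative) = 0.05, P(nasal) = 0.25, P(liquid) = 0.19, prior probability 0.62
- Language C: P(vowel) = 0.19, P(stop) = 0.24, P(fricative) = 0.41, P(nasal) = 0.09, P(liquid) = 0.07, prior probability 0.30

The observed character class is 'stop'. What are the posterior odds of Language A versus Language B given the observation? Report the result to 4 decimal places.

Since P(k|x) ∝ w_k f_k(x), the posterior odds are w_i f_i(x) / (w_j f_j(x)).
Evaluate each component's likelihood at the observed value:
  L_A = P(stop | comp) = 0.25
  L_B = P(stop | comp) = 0.26
  L_C = P(stop | comp) = 0.24
0.02 / 0.1612 ≈ 0.1241

0.1241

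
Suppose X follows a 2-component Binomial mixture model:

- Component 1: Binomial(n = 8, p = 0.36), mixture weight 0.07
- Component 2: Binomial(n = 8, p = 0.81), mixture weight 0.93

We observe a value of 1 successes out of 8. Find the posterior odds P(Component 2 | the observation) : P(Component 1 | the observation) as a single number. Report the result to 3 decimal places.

0.006

Posterior odds = (P(Z=i) f_i(x)) / (P(Z=j) f_j(x)); the normalising sum cancels.
Binomial probabilities:
  f_1 = C(8,1)·0.36^1·0.64^7 = 8·0.36·0.0439805 = 0.126664
  f_2 = C(8,1)·0.81^1·0.19^7 = 8·0.81·8.93872e-06 = 5.79229e-05
5.38683e-05 / 0.00886646 ≈ 0.006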